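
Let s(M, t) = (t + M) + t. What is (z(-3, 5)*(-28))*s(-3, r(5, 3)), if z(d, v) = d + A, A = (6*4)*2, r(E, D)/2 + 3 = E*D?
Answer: -56700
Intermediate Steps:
r(E, D) = -6 + 2*D*E (r(E, D) = -6 + 2*(E*D) = -6 + 2*(D*E) = -6 + 2*D*E)
s(M, t) = M + 2*t (s(M, t) = (M + t) + t = M + 2*t)
A = 48 (A = 24*2 = 48)
z(d, v) = 48 + d (z(d, v) = d + 48 = 48 + d)
(z(-3, 5)*(-28))*s(-3, r(5, 3)) = ((48 - 3)*(-28))*(-3 + 2*(-6 + 2*3*5)) = (45*(-28))*(-3 + 2*(-6 + 30)) = -1260*(-3 + 2*24) = -1260*(-3 + 48) = -1260*45 = -56700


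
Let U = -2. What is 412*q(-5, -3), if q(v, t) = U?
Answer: -824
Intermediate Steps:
q(v, t) = -2
412*q(-5, -3) = 412*(-2) = -824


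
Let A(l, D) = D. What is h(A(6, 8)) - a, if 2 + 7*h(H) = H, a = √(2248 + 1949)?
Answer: 6/7 - √4197 ≈ -63.927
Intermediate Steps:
a = √4197 ≈ 64.784
h(H) = -2/7 + H/7
h(A(6, 8)) - a = (-2/7 + (⅐)*8) - √4197 = (-2/7 + 8/7) - √4197 = 6/7 - √4197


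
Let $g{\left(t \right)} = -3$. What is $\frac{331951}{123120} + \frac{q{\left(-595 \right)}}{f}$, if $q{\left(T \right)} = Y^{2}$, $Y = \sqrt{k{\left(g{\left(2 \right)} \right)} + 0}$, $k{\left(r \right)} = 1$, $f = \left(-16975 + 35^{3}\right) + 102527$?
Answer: $\frac{14210531399}{5270644080} \approx 2.6962$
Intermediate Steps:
$f = 128427$ ($f = \left(-16975 + 42875\right) + 102527 = 25900 + 102527 = 128427$)
$Y = 1$ ($Y = \sqrt{1 + 0} = \sqrt{1} = 1$)
$q{\left(T \right)} = 1$ ($q{\left(T \right)} = 1^{2} = 1$)
$\frac{331951}{123120} + \frac{q{\left(-595 \right)}}{f} = \frac{331951}{123120} + 1 \cdot \frac{1}{128427} = 331951 \cdot \frac{1}{123120} + 1 \cdot \frac{1}{128427} = \frac{331951}{123120} + \frac{1}{128427} = \frac{14210531399}{5270644080}$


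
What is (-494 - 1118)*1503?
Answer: -2422836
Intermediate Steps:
(-494 - 1118)*1503 = -1612*1503 = -2422836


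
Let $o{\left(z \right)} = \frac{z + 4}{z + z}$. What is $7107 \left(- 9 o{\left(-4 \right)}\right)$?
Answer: $0$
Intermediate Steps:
$o{\left(z \right)} = \frac{4 + z}{2 z}$
$7107 \left(- 9 o{\left(-4 \right)}\right) = 7107 \left(- 9 \frac{4 - 4}{2 \left(-4\right)}\right) = 7107 \left(- 9 \cdot \frac{1}{2} \left(- \frac{1}{4}\right) 0\right) = 7107 \left(\left(-9\right) 0\right) = 7107 \cdot 0 = 0$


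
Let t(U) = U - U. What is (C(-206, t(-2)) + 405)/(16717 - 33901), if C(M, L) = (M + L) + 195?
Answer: -197/8592 ≈ -0.022928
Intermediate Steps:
t(U) = 0
C(M, L) = 195 + L + M (C(M, L) = (L + M) + 195 = 195 + L + M)
(C(-206, t(-2)) + 405)/(16717 - 33901) = ((195 + 0 - 206) + 405)/(16717 - 33901) = (-11 + 405)/(-17184) = 394*(-1/17184) = -197/8592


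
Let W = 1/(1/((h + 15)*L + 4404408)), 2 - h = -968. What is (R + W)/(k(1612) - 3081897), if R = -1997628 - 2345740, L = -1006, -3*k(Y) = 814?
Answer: 557922/1849301 ≈ 0.30169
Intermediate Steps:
h = 970 (h = 2 - 1*(-968) = 2 + 968 = 970)
k(Y) = -814/3 (k(Y) = -⅓*814 = -814/3)
R = -4343368
W = 3413498 (W = 1/(1/((970 + 15)*(-1006) + 4404408)) = 1/(1/(985*(-1006) + 4404408)) = 1/(1/(-990910 + 4404408)) = 1/(1/3413498) = 3413498)
(R + W)/(k(1612) - 3081897) = (-4343368 + 3413498)/(-814/3 - 3081897) = -929870/(-9246505/3) = -929870*(-3/9246505) = 557922/1849301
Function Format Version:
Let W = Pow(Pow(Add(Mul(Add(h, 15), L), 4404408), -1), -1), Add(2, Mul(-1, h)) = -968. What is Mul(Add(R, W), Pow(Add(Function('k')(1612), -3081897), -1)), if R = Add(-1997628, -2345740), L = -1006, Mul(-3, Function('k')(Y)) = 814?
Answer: Rational(557922, 1849301) ≈ 0.30169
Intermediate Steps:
h = 970 (h = Add(2, Mul(-1, -968)) = Add(2, 968) = 970)
Function('k')(Y) = Rational(-814, 3) (Function('k')(Y) = Mul(Rational(-1, 3), 814) = Rational(-814, 3))
R = -4343368
W = 3413498 (W = Pow(Pow(Add(Mul(Add(970, 15), -1006), 4404408), -1), -1) = Pow(Pow(Add(Mul(985, -1006), 4404408), -1), -1) = Pow(Pow(Add(-990910, 4404408), -1), -1) = Pow(Pow(3413498, -1), -1) = Pow(Rational(1, 3413498), -1) = 3413498)
Mul(Add(R, W), Pow(Add(Function('k')(1612), -3081897), -1)) = Mul(Add(-4343368, 3413498), Pow(Add(Rational(-814, 3), -3081897), -1)) = Mul(-929870, Pow(Rational(-9246505, 3), -1)) = Mul(-929870, Rational(-3, 9246505)) = Rational(557922, 1849301)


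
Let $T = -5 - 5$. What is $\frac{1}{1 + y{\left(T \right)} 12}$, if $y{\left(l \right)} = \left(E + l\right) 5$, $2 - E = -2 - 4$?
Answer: $- \frac{1}{119} \approx -0.0084034$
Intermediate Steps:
$E = 8$ ($E = 2 - \left(-2 - 4\right) = 2 - -6 = 2 + 6 = 8$)
$T = -10$ ($T = -5 - 5 = -10$)
$y{\left(l \right)} = 40 + 5 l$ ($y{\left(l \right)} = \left(8 + l\right) 5 = 40 + 5 l$)
$\frac{1}{1 + y{\left(T \right)} 12} = \frac{1}{1 + \left(40 + 5 \left(-10\right)\right) 12} = \frac{1}{1 + \left(40 - 50\right) 12} = \frac{1}{1 - 120} = \frac{1}{-119} = - \frac{1}{119}$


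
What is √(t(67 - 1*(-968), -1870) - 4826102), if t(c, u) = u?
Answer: 2*I*√1206993 ≈ 2197.3*I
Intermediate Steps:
√(t(67 - 1*(-968), -1870) - 4826102) = √(-1870 - 4826102) = √(-4827972) = 2*I*√1206993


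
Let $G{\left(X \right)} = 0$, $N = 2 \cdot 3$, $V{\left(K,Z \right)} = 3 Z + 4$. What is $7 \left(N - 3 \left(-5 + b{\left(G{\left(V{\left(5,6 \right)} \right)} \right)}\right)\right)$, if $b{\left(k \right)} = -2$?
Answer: $189$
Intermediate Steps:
$V{\left(K,Z \right)} = 4 + 3 Z$
$N = 6$
$7 \left(N - 3 \left(-5 + b{\left(G{\left(V{\left(5,6 \right)} \right)} \right)}\right)\right) = 7 \left(6 - 3 \left(-5 - 2\right)\right) = 7 \left(6 - -21\right) = 7 \left(6 + 21\right) = 7 \cdot 27 = 189$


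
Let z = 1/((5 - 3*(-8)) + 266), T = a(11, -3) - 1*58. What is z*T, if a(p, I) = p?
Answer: -47/295 ≈ -0.15932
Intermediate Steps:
T = -47 (T = 11 - 1*58 = 11 - 58 = -47)
z = 1/295 (z = 1/((5 + 24) + 266) = 1/(29 + 266) = 1/295 ≈ 0.0033898)
z*T = (1/295)*(-47) = -47/295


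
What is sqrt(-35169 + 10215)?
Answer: I*sqrt(24954) ≈ 157.97*I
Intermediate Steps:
sqrt(-35169 + 10215) = sqrt(-24954) = I*sqrt(24954)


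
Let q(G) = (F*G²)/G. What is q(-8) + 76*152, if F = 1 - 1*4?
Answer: 11576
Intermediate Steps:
F = -3 (F = 1 - 4 = -3)
q(G) = -3*G (q(G) = (-3*G²)/G = -3*G)
q(-8) + 76*152 = -3*(-8) + 76*152 = 24 + 11552 = 11576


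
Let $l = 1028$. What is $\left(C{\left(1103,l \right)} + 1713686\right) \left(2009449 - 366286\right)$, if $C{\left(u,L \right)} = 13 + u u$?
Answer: $4814973684204$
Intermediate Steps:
$C{\left(u,L \right)} = 13 + u^{2}$
$\left(C{\left(1103,l \right)} + 1713686\right) \left(2009449 - 366286\right) = \left(\left(13 + 1103^{2}\right) + 1713686\right) \left(2009449 - 366286\right) = \left(\left(13 + 1216609\right) + 1713686\right) 1643163 = \left(1216622 + 1713686\right) 1643163 = 2930308 \cdot 1643163 = 4814973684204$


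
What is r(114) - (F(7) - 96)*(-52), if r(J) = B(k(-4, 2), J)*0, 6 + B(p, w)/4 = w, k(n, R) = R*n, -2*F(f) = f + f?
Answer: -5356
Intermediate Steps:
F(f) = -f (F(f) = -(f + f)/2 = -f)
B(p, w) = -24 + 4*w
r(J) = 0 (r(J) = (-24 + 4*J)*0 = 0)
r(114) - (F(7) - 96)*(-52) = 0 - (-1*7 - 96)*(-52) = 0 - (-7 - 96)*(-52) = 0 - (-103)*(-52) = 0 - 1*5356 = 0 - 5356 = -5356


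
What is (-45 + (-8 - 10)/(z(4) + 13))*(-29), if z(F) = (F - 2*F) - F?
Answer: 7047/5 ≈ 1409.4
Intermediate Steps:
z(F) = -2*F (z(F) = -F - F = -2*F)
(-45 + (-8 - 10)/(z(4) + 13))*(-29) = (-45 + (-8 - 10)/(-2*4 + 13))*(-29) = (-45 - 18/(-8 + 13))*(-29) = (-45 - 18/5)*(-29) = -243/5*(-29) = 7047/5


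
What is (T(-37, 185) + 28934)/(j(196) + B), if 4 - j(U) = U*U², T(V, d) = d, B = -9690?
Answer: -29119/7539222 ≈ -0.0038623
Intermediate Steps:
j(U) = 4 - U³ (j(U) = 4 - U*U² = 4 - U³)
(T(-37, 185) + 28934)/(j(196) + B) = (185 + 28934)/((4 - 1*196³) - 9690) = 29119/((4 - 1*7529536) - 9690) = 29119/((4 - 7529536) - 9690) = 29119/(-7529532 - 9690) = 29119/(-7539222) = 29119*(-1/7539222) = -29119/7539222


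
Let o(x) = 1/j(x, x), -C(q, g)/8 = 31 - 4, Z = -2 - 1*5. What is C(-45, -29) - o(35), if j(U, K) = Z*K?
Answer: -52919/245 ≈ -216.00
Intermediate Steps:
Z = -7 (Z = -2 - 5 = -7)
C(q, g) = -216 (C(q, g) = -8*(31 - 4) = -8*27 = -216)
j(U, K) = -7*K
o(x) = -1/(7*x) (o(x) = 1/(-7*x) = -1/(7*x))
C(-45, -29) - o(35) = -216 - (-1)/(7*35) = -216 - 1*(-1/245) = -216 + 1/245 = -52919/245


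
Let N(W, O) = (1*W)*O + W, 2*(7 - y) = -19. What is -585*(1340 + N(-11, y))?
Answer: -1342575/2 ≈ -6.7129e+5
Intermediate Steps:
y = 33/2 (y = 7 - 1/2*(-19) = 7 + 19/2 = 33/2 ≈ 16.500)
N(W, O) = W + O*W (N(W, O) = W*O + W = O*W + W = W + O*W)
-585*(1340 + N(-11, y)) = -585*(1340 - 11*(1 + 33/2)) = -585*(1340 - 11*35/2) = -585*(1340 - 385/2) = -585*2295/2 = -1342575/2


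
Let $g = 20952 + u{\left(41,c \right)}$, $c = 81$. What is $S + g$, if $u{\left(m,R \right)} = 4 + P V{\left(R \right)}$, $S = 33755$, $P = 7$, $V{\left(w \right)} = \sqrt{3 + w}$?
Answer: $54711 + 14 \sqrt{21} \approx 54775.0$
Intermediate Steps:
$u{\left(m,R \right)} = 4 + 7 \sqrt{3 + R}$
$g = 20956 + 14 \sqrt{21}$ ($g = 20952 + \left(4 + 7 \sqrt{3 + 81}\right) = 20952 + \left(4 + 7 \sqrt{84}\right) = 20952 + \left(4 + 7 \cdot 2 \sqrt{21}\right) = 20952 + \left(4 + 14 \sqrt{21}\right) = 20956 + 14 \sqrt{21} \approx 21020.0$)
$S + g = 33755 + \left(20956 + 14 \sqrt{21}\right) = 54711 + 14 \sqrt{21}$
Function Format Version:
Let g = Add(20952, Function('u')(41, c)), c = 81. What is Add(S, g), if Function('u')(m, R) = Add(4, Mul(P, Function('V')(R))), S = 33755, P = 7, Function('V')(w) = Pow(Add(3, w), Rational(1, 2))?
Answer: Add(54711, Mul(14, Pow(21, Rational(1, 2)))) ≈ 54775.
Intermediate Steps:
Function('u')(m, R) = Add(4, Mul(7, Pow(Add(3, R), Rational(1, 2))))
g = Add(20956, Mul(14, Pow(21, Rational(1, 2)))) (g = Add(20952, Add(4, Mul(7, Pow(Add(3, 81), Rational(1, 2))))) = Add(20952, Add(4, Mul(7, Pow(84, Rational(1, 2))))) = Add(20952, Add(4, Mul(7, Mul(2, Pow(21, Rational(1, 2)))))) = Add(20952, Add(4, Mul(14, Pow(21, Rational(1, 2))))) = Add(20956, Mul(14, Pow(21, Rational(1, 2)))) ≈ 21020.)
Add(S, g) = Add(33755, Add(20956, Mul(14, Pow(21, Rational(1, 2))))) = Add(54711, Mul(14, Pow(21, Rational(1, 2))))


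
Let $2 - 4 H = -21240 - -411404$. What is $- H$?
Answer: $\frac{195081}{2} \approx 97541.0$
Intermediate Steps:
$H = - \frac{195081}{2}$ ($H = \frac{1}{2} - \frac{-21240 - -411404}{4} = \frac{1}{2} - \frac{-21240 + 411404}{4} = \frac{1}{2} - 97541 = - \frac{195081}{2} \approx -97541.0$)
$- H = \left(-1\right) \left(- \frac{195081}{2}\right) = \frac{195081}{2}$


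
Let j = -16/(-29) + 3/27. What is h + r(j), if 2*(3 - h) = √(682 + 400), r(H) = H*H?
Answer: 234292/68121 - √1082/2 ≈ -13.008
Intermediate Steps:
j = 173/261 (j = -16*(-1/29) + 3*(1/27) = 16/29 + ⅑ = 173/261 ≈ 0.66284)
r(H) = H²
h = 3 - √1082/2 (h = 3 - √(682 + 400)/2 = 3 - √1082/2 ≈ -13.447)
h + r(j) = (3 - √1082/2) + (173/261)² = (3 - √1082/2) + 29929/68121 = 234292/68121 - √1082/2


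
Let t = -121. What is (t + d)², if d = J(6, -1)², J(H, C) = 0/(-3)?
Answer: 14641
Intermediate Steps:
J(H, C) = 0 (J(H, C) = 0*(-⅓) = 0)
d = 0 (d = 0² = 0)
(t + d)² = (-121 + 0)² = (-121)² = 14641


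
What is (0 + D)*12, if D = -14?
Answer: -168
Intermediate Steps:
(0 + D)*12 = (0 - 14)*12 = -14*12 = -168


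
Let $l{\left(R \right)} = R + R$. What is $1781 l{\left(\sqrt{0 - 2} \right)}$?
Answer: $3562 i \sqrt{2} \approx 5037.4 i$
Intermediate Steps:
$l{\left(R \right)} = 2 R$
$1781 l{\left(\sqrt{0 - 2} \right)} = 1781 \cdot 2 \sqrt{0 - 2} = 1781 \cdot 2 \sqrt{-2} = 1781 \cdot 2 i \sqrt{2} = 3562 i \sqrt{2}$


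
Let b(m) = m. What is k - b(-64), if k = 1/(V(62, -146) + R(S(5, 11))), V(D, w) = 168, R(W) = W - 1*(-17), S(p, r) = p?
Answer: 12161/190 ≈ 64.005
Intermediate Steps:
R(W) = 17 + W (R(W) = W + 17 = 17 + W)
k = 1/190 (k = 1/(168 + (17 + 5)) = 1/(168 + 22) = 1/190 ≈ 0.0052632)
k - b(-64) = 1/190 - 1*(-64) = 1/190 + 64 = 12161/190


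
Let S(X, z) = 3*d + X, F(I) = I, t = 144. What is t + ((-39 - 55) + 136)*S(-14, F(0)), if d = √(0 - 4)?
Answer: -444 + 252*I ≈ -444.0 + 252.0*I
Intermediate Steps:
d = 2*I (d = √(-4) = 2*I ≈ 2.0*I)
S(X, z) = X + 6*I (S(X, z) = 3*(2*I) + X = 6*I + X = X + 6*I)
t + ((-39 - 55) + 136)*S(-14, F(0)) = 144 + ((-39 - 55) + 136)*(-14 + 6*I) = 144 + (-94 + 136)*(-14 + 6*I) = 144 + 42*(-14 + 6*I) = 144 + (-588 + 252*I) = -444 + 252*I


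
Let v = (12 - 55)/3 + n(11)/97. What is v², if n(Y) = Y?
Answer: 17123044/84681 ≈ 202.21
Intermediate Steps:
v = -4138/291 (v = (12 - 55)/3 + 11/97 = -43*⅓ + 11*(1/97) = -43/3 + 11/97 = -4138/291 ≈ -14.220)
v² = (-4138/291)² = 17123044/84681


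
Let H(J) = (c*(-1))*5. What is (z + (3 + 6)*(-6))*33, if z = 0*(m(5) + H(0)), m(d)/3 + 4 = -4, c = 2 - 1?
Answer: -1782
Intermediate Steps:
c = 1
m(d) = -24 (m(d) = -12 + 3*(-4) = -12 - 12 = -24)
H(J) = -5 (H(J) = (1*(-1))*5 = -1*5 = -5)
z = 0 (z = 0*(-24 - 5) = 0*(-29) = 0)
(z + (3 + 6)*(-6))*33 = (0 + (3 + 6)*(-6))*33 = (0 + 9*(-6))*33 = (0 - 54)*33 = -54*33 = -1782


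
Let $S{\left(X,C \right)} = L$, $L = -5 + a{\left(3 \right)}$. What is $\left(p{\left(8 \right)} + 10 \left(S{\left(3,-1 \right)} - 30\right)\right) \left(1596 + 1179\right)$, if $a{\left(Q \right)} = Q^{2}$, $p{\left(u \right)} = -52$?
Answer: $-865800$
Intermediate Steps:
$L = 4$ ($L = -5 + 3^{2} = -5 + 9 = 4$)
$S{\left(X,C \right)} = 4$
$\left(p{\left(8 \right)} + 10 \left(S{\left(3,-1 \right)} - 30\right)\right) \left(1596 + 1179\right) = \left(-52 + 10 \left(4 - 30\right)\right) \left(1596 + 1179\right) = \left(-52 + 10 \left(-26\right)\right) 2775 = \left(-52 - 260\right) 2775 = \left(-312\right) 2775 = -865800$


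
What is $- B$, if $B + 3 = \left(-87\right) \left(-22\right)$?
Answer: $-1911$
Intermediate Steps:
$B = 1911$ ($B = -3 - -1914 = -3 + 1914 = 1911$)
$- B = \left(-1\right) 1911 = -1911$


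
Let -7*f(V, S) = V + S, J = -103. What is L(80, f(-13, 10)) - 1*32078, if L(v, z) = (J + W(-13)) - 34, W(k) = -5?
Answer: -32220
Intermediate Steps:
f(V, S) = -S/7 - V/7 (f(V, S) = -(V + S)/7 = -(S + V)/7 = -S/7 - V/7)
L(v, z) = -142 (L(v, z) = (-103 - 5) - 34 = -108 - 34 = -142)
L(80, f(-13, 10)) - 1*32078 = -142 - 1*32078 = -142 - 32078 = -32220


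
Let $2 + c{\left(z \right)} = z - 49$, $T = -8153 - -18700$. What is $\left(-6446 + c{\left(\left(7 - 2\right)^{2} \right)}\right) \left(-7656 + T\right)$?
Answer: $-18710552$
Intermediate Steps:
$T = 10547$ ($T = -8153 + 18700 = 10547$)
$c{\left(z \right)} = -51 + z$ ($c{\left(z \right)} = -2 + \left(z - 49\right) = -2 + \left(-49 + z\right) = -51 + z$)
$\left(-6446 + c{\left(\left(7 - 2\right)^{2} \right)}\right) \left(-7656 + T\right) = \left(-6446 - \left(51 - \left(7 - 2\right)^{2}\right)\right) \left(-7656 + 10547\right) = \left(-6446 - \left(51 - 5^{2}\right)\right) 2891 = \left(-6446 + \left(-51 + 25\right)\right) 2891 = \left(-6446 - 26\right) 2891 = \left(-6472\right) 2891 = -18710552$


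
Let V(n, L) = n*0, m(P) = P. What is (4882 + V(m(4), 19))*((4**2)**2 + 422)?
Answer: 3309996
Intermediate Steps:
V(n, L) = 0
(4882 + V(m(4), 19))*((4**2)**2 + 422) = (4882 + 0)*((4**2)**2 + 422) = 4882*(16**2 + 422) = 4882*(256 + 422) = 4882*678 = 3309996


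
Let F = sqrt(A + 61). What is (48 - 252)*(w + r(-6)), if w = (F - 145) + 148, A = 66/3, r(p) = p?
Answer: 612 - 204*sqrt(83) ≈ -1246.5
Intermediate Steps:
A = 22 (A = 66*(1/3) = 22)
F = sqrt(83) (F = sqrt(22 + 61) = sqrt(83) ≈ 9.1104)
w = 3 + sqrt(83) (w = (sqrt(83) - 145) + 148 = (-145 + sqrt(83)) + 148 = 3 + sqrt(83) ≈ 12.110)
(48 - 252)*(w + r(-6)) = (48 - 252)*((3 + sqrt(83)) - 6) = -204*(-3 + sqrt(83)) = 612 - 204*sqrt(83)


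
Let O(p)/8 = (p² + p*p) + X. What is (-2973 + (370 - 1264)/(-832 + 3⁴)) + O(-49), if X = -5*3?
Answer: 26528467/751 ≈ 35324.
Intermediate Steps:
X = -15
O(p) = -120 + 16*p² (O(p) = 8*((p² + p*p) - 15) = 8*((p² + p²) - 15) = 8*(2*p² - 15) = 8*(-15 + 2*p²) = -120 + 16*p²)
(-2973 + (370 - 1264)/(-832 + 3⁴)) + O(-49) = (-2973 + (370 - 1264)/(-832 + 3⁴)) + (-120 + 16*(-49)²) = (-2973 - 894/(-832 + 81)) + (-120 + 16*2401) = (-2973 - 894/(-751)) + (-120 + 38416) = (-2973 - 894*(-1/751)) + 38296 = (-2973 + 894/751) + 38296 = -2231829/751 + 38296 = 26528467/751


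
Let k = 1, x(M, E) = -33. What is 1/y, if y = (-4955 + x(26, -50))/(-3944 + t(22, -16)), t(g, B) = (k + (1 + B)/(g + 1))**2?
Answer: 521578/659663 ≈ 0.79067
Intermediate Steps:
t(g, B) = (1 + (1 + B)/(1 + g))**2 (t(g, B) = (1 + (1 + B)/(g + 1))**2 = (1 + (1 + B)/(1 + g))**2)
y = 659663/521578 (y = (-4955 - 33)/(-3944 + (2 - 16 + 22)**2/(1 + 22)**2) = -4988/(-3944 + 8**2/23**2) = -4988/(-3944 + (1/529)*64) = -4988/(-3944 + 64/529) = -4988/(-2086312/529) = -4988*(-529/2086312) = 659663/521578 ≈ 1.2647)
1/y = 1/(659663/521578) = 521578/659663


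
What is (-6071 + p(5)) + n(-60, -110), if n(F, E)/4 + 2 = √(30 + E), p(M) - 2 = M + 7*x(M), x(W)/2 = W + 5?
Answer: -5932 + 16*I*√5 ≈ -5932.0 + 35.777*I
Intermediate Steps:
x(W) = 10 + 2*W (x(W) = 2*(W + 5) = 2*(5 + W) = 10 + 2*W)
p(M) = 72 + 15*M (p(M) = 2 + (M + 7*(10 + 2*M)) = 2 + (M + (70 + 14*M)) = 2 + (70 + 15*M) = 72 + 15*M)
n(F, E) = -8 + 4*√(30 + E)
(-6071 + p(5)) + n(-60, -110) = (-6071 + (72 + 15*5)) + (-8 + 4*√(30 - 110)) = (-6071 + (72 + 75)) + (-8 + 4*√(-80)) = (-6071 + 147) + (-8 + 4*(4*I*√5)) = -5924 + (-8 + 16*I*√5) = -5932 + 16*I*√5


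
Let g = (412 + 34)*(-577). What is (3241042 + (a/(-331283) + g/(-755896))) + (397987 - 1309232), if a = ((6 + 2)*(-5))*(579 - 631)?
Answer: 291708675839404401/125207747284 ≈ 2.3298e+6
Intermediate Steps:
g = -257342 (g = 446*(-577) = -257342)
a = 2080 (a = (8*(-5))*(-52) = -40*(-52) = 2080)
(3241042 + (a/(-331283) + g/(-755896))) + (397987 - 1309232) = (3241042 + (2080/(-331283) - 257342/(-755896))) + (397987 - 1309232) = (3241042 + (2080*(-1/331283) - 257342*(-1/755896))) - 911245 = (3241042 + (-2080/331283 + 128671/377948)) - 911245 = (3241042 + 41840383053/125207747284) - 911245 = 405803609513212981/125207747284 - 911245 = 291708675839404401/125207747284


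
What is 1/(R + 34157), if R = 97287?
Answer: 1/131444 ≈ 7.6078e-6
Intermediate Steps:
1/(R + 34157) = 1/(97287 + 34157) = 1/131444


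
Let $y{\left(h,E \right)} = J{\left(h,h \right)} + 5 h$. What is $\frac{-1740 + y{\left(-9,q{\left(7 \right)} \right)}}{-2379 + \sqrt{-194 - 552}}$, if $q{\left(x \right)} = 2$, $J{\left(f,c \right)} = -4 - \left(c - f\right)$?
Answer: $\frac{4256031}{5660387} + \frac{1789 i \sqrt{746}}{5660387} \approx 0.7519 + 0.0086324 i$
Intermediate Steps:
$J{\left(f,c \right)} = -4 + f - c$ ($J{\left(f,c \right)} = -4 - \left(c - f\right) = -4 + f - c$)
$y{\left(h,E \right)} = -4 + 5 h$ ($y{\left(h,E \right)} = \left(-4 + h - h\right) + 5 h = -4 + 5 h$)
$\frac{-1740 + y{\left(-9,q{\left(7 \right)} \right)}}{-2379 + \sqrt{-194 - 552}} = \frac{-1740 + \left(-4 + 5 \left(-9\right)\right)}{-2379 + \sqrt{-194 - 552}} = \frac{-1740 - 49}{-2379 + \sqrt{-746}} = \frac{-1740 - 49}{-2379 + i \sqrt{746}} = - \frac{1789}{-2379 + i \sqrt{746}}$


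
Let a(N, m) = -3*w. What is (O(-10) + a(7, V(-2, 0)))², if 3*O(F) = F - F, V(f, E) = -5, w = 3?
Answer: 81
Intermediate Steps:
a(N, m) = -9 (a(N, m) = -3*3 = -9)
O(F) = 0 (O(F) = (F - F)/3 = (⅓)*0 = 0)
(O(-10) + a(7, V(-2, 0)))² = (0 - 9)² = (-9)² = 81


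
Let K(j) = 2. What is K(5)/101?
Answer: 2/101 ≈ 0.019802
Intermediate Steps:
K(5)/101 = 2/101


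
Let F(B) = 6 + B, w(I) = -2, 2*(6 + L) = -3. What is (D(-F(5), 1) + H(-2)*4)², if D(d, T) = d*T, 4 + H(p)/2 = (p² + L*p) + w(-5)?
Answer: 8649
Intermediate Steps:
L = -15/2 (L = -6 + (½)*(-3) = -6 - 3/2 = -15/2 ≈ -7.5000)
H(p) = -12 - 15*p + 2*p² (H(p) = -8 + 2*((p² - 15*p/2) - 2) = -8 + 2*(-2 + p² - 15*p/2) = -8 + (-4 - 15*p + 2*p²) = -12 - 15*p + 2*p²)
D(d, T) = T*d
(D(-F(5), 1) + H(-2)*4)² = (1*(-(6 + 5)) + (-12 - 15*(-2) + 2*(-2)²)*4)² = (1*(-1*11) + (-12 + 30 + 2*4)*4)² = (1*(-11) + (-12 + 30 + 8)*4)² = (-11 + 26*4)² = (-11 + 104)² = 93² = 8649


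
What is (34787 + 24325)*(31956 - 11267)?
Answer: 1222968168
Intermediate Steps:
(34787 + 24325)*(31956 - 11267) = 59112*20689 = 1222968168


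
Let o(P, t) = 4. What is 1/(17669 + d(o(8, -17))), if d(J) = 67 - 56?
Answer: 1/17680 ≈ 5.6561e-5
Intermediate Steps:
d(J) = 11
1/(17669 + d(o(8, -17))) = 1/(17669 + 11) = 1/17680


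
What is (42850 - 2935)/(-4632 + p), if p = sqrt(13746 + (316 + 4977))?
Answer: -36977256/4287277 - 7983*sqrt(19039)/4287277 ≈ -8.8818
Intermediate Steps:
p = sqrt(19039) (p = sqrt(13746 + 5293) = sqrt(19039) ≈ 137.98)
(42850 - 2935)/(-4632 + p) = (42850 - 2935)/(-4632 + sqrt(19039)) = 39915/(-4632 + sqrt(19039))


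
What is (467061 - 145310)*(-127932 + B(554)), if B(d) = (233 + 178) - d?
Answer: -41208259325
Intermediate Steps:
B(d) = 411 - d
(467061 - 145310)*(-127932 + B(554)) = (467061 - 145310)*(-127932 + (411 - 1*554)) = 321751*(-127932 + (411 - 554)) = 321751*(-127932 - 143) = 321751*(-128075) = -41208259325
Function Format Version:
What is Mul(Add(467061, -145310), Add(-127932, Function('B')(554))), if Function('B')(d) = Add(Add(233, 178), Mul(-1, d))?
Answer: -41208259325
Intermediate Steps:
Function('B')(d) = Add(411, Mul(-1, d))
Mul(Add(467061, -145310), Add(-127932, Function('B')(554))) = Mul(Add(467061, -145310), Add(-127932, Add(411, Mul(-1, 554)))) = Mul(321751, Add(-127932, Add(411, -554))) = Mul(321751, Add(-127932, -143)) = Mul(321751, -128075) = -41208259325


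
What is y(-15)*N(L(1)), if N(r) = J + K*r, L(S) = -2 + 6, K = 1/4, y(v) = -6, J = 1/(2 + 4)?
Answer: -7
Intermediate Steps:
J = ⅙ (J = 1/6 = ⅙ ≈ 0.16667)
K = ¼ (K = 1*(¼) = ¼ ≈ 0.25000)
L(S) = 4
N(r) = ⅙ + r/4
y(-15)*N(L(1)) = -6*(⅙ + (¼)*4) = -6*(⅙ + 1) = -6*7/6 = -7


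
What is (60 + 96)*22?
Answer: 3432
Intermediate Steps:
(60 + 96)*22 = 156*22 = 3432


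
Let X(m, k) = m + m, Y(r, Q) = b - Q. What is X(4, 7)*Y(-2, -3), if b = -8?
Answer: -40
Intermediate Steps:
Y(r, Q) = -8 - Q
X(m, k) = 2*m
X(4, 7)*Y(-2, -3) = (2*4)*(-8 - 1*(-3)) = 8*(-8 + 3) = 8*(-5) = -40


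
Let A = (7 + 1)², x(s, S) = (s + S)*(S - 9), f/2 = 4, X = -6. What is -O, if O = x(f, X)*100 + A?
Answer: 2936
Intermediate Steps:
f = 8 (f = 2*4 = 8)
x(s, S) = (-9 + S)*(S + s) (x(s, S) = (S + s)*(-9 + S) = (-9 + S)*(S + s))
A = 64 (A = 8² = 64)
O = -2936 (O = ((-6)² - 9*(-6) - 9*8 - 6*8)*100 + 64 = (36 + 54 - 72 - 48)*100 + 64 = -30*100 + 64 = -3000 + 64 = -2936)
-O = -1*(-2936) = 2936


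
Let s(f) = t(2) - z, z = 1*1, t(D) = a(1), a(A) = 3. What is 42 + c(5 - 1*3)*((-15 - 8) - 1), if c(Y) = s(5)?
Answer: -6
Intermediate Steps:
t(D) = 3
z = 1
s(f) = 2 (s(f) = 3 - 1*1 = 3 - 1 = 2)
c(Y) = 2
42 + c(5 - 1*3)*((-15 - 8) - 1) = 42 + 2*((-15 - 8) - 1) = 42 + 2*(-23 - 1) = 42 + 2*(-24) = 42 - 48 = -6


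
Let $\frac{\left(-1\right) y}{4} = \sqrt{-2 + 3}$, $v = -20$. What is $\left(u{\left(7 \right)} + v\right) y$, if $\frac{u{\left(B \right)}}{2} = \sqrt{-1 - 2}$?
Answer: $80 - 8 i \sqrt{3} \approx 80.0 - 13.856 i$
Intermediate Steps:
$u{\left(B \right)} = 2 i \sqrt{3}$ ($u{\left(B \right)} = 2 \sqrt{-1 - 2} = 2 \sqrt{-3} = 2 i \sqrt{3}$)
$y = -4$ ($y = - 4 \sqrt{-2 + 3} = - 4 \sqrt{1} = \left(-4\right) 1 = -4$)
$\left(u{\left(7 \right)} + v\right) y = \left(2 i \sqrt{3} - 20\right) \left(-4\right) = \left(-20 + 2 i \sqrt{3}\right) \left(-4\right) = 80 - 8 i \sqrt{3}$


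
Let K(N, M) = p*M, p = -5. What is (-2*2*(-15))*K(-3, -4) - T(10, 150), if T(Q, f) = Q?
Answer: 1190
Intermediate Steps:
K(N, M) = -5*M
(-2*2*(-15))*K(-3, -4) - T(10, 150) = (-2*2*(-15))*(-5*(-4)) - 1*10 = -4*(-15)*20 - 10 = 60*20 - 10 = 1200 - 10 = 1190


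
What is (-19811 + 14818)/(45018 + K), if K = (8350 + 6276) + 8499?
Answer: -4993/68143 ≈ -0.073272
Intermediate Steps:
K = 23125 (K = 14626 + 8499 = 23125)
(-19811 + 14818)/(45018 + K) = (-19811 + 14818)/(45018 + 23125) = -4993/68143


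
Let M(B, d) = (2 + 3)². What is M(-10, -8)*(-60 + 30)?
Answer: -750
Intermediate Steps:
M(B, d) = 25 (M(B, d) = 5² = 25)
M(-10, -8)*(-60 + 30) = 25*(-60 + 30) = 25*(-30) = -750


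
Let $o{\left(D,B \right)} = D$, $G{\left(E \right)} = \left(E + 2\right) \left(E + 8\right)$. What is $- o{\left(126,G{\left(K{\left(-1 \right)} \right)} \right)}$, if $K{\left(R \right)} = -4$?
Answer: $-126$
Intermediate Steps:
$G{\left(E \right)} = \left(2 + E\right) \left(8 + E\right)$
$- o{\left(126,G{\left(K{\left(-1 \right)} \right)} \right)} = \left(-1\right) 126 = -126$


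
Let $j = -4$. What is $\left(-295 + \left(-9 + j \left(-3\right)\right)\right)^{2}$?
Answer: $85264$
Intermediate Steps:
$\left(-295 + \left(-9 + j \left(-3\right)\right)\right)^{2} = \left(-295 - -3\right)^{2} = \left(-295 + \left(-9 + 12\right)\right)^{2} = \left(-295 + 3\right)^{2} = \left(-292\right)^{2} = 85264$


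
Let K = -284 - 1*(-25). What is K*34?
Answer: -8806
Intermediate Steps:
K = -259 (K = -284 + 25 = -259)
K*34 = -259*34 = -8806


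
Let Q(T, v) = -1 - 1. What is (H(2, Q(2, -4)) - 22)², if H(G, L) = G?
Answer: 400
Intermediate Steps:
Q(T, v) = -2
(H(2, Q(2, -4)) - 22)² = (2 - 22)² = (-20)² = 400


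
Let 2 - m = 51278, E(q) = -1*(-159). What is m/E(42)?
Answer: -17092/53 ≈ -322.49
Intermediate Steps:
E(q) = 159
m = -51276 (m = 2 - 1*51278 = 2 - 51278 = -51276)
m/E(42) = -51276/159 = -51276*1/159 = -17092/53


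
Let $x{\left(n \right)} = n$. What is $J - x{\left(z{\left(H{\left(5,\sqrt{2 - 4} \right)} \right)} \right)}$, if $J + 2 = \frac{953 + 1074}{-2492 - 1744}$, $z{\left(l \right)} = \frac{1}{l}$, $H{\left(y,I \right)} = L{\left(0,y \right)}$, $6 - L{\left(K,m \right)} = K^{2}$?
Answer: $- \frac{3735}{1412} \approx -2.6452$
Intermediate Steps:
$L{\left(K,m \right)} = 6 - K^{2}$
$H{\left(y,I \right)} = 6$ ($H{\left(y,I \right)} = 6 - 0^{2} = 6 - 0 = 6 + 0 = 6$)
$J = - \frac{10499}{4236}$ ($J = -2 + \frac{953 + 1074}{-2492 - 1744} = -2 + \frac{2027}{-4236} = -2 + 2027 \left(- \frac{1}{4236}\right) = -2 - \frac{2027}{4236} = - \frac{10499}{4236} \approx -2.4785$)
$J - x{\left(z{\left(H{\left(5,\sqrt{2 - 4} \right)} \right)} \right)} = - \frac{10499}{4236} - \frac{1}{6} = - \frac{3735}{1412}$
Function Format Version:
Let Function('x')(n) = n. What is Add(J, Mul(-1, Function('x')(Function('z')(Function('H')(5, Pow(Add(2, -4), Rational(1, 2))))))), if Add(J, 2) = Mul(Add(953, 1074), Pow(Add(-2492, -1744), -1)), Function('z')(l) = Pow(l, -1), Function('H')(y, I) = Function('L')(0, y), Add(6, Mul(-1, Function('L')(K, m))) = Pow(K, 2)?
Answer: Rational(-3735, 1412) ≈ -2.6452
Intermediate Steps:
Function('L')(K, m) = Add(6, Mul(-1, Pow(K, 2)))
Function('H')(y, I) = 6 (Function('H')(y, I) = Add(6, Mul(-1, Pow(0, 2))) = Add(6, Mul(-1, 0)) = Add(6, 0) = 6)
J = Rational(-10499, 4236) (J = Add(-2, Mul(Add(953, 1074), Pow(Add(-2492, -1744), -1))) = Add(-2, Mul(2027, Pow(-4236, -1))) = Add(-2, Mul(2027, Rational(-1, 4236))) = Add(-2, Rational(-2027, 4236)) = Rational(-10499, 4236) ≈ -2.4785)
Add(J, Mul(-1, Function('x')(Function('z')(Function('H')(5, Pow(Add(2, -4), Rational(1, 2))))))) = Add(Rational(-10499, 4236), Mul(-1, Pow(6, -1))) = Add(Rational(-10499, 4236), Mul(-1, Rational(1, 6))) = Add(Rational(-10499, 4236), Rational(-1, 6)) = Rational(-3735, 1412)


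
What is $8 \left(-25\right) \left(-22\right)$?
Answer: $4400$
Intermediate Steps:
$8 \left(-25\right) \left(-22\right) = \left(-200\right) \left(-22\right) = 4400$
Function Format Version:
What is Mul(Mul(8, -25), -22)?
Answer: 4400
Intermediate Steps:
Mul(Mul(8, -25), -22) = Mul(-200, -22) = 4400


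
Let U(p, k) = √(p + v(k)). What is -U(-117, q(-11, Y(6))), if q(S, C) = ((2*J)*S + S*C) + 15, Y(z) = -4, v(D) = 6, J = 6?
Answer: -I*√111 ≈ -10.536*I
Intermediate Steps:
q(S, C) = 15 + 12*S + C*S (q(S, C) = ((2*6)*S + S*C) + 15 = (12*S + C*S) + 15 = 15 + 12*S + C*S)
U(p, k) = √(6 + p) (U(p, k) = √(p + 6) = √(6 + p))
-U(-117, q(-11, Y(6))) = -√(6 - 117) = -√(-111) = -I*√111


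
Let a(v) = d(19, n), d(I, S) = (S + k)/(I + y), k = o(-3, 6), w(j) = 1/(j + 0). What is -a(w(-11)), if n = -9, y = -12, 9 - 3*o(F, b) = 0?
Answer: 6/7 ≈ 0.85714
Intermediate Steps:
w(j) = 1/j
o(F, b) = 3 (o(F, b) = 3 - 1/3*0 = 3 + 0 = 3)
k = 3
d(I, S) = (3 + S)/(-12 + I) (d(I, S) = (S + 3)/(I - 12) = (3 + S)/(-12 + I))
a(v) = -6/7 (a(v) = (3 - 9)/(-12 + 19) = -6/7)
-a(w(-11)) = -1*(-6/7) = 6/7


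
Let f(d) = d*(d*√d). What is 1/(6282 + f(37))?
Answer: -6282/29880433 + 1369*√37/29880433 ≈ 6.8450e-5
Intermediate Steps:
f(d) = d^(5/2) (f(d) = d*d^(3/2) = d^(5/2))
1/(6282 + f(37)) = 1/(6282 + 37^(5/2)) = 1/(6282 + 1369*√37)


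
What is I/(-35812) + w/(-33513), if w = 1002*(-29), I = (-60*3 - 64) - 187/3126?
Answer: 1092854052233/1250574593352 ≈ 0.87388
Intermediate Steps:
I = -762931/3126 (I = (-180 - 64) - 187*1/3126 = -244 - 187/3126 = -762931/3126 ≈ -244.06)
w = -29058
I/(-35812) + w/(-33513) = -762931/3126/(-35812) - 29058/(-33513) = -762931/3126*(-1/35812) - 29058*(-1/33513) = 762931/111948312 + 9686/11171 = 1092854052233/1250574593352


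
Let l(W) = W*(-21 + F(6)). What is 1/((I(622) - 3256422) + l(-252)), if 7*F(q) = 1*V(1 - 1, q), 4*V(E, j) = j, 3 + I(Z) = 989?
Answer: -1/3250198 ≈ -3.0767e-7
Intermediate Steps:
I(Z) = 986 (I(Z) = -3 + 989 = 986)
V(E, j) = j/4
F(q) = q/28 (F(q) = (1*(q/4))/7 = (q/4)/7 = q/28)
l(W) = -291*W/14 (l(W) = W*(-21 + (1/28)*6) = W*(-21 + 3/14) = W*(-291/14) = -291*W/14)
1/((I(622) - 3256422) + l(-252)) = 1/((986 - 3256422) - 291/14*(-252)) = 1/(-3255436 + 5238) = 1/(-3250198) = -1/3250198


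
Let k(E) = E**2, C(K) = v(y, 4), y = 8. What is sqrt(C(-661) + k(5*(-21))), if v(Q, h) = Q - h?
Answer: sqrt(11029) ≈ 105.02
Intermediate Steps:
C(K) = 4 (C(K) = 8 - 1*4 = 8 - 4 = 4)
sqrt(C(-661) + k(5*(-21))) = sqrt(4 + (5*(-21))**2) = sqrt(4 + (-105)**2) = sqrt(4 + 11025) = sqrt(11029)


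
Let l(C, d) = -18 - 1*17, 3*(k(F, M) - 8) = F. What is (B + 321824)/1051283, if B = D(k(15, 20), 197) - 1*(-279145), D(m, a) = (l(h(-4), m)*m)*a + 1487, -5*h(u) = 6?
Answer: 512821/1051283 ≈ 0.48780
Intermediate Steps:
k(F, M) = 8 + F/3
h(u) = -6/5 (h(u) = -1/5*6 = -6/5)
l(C, d) = -35 (l(C, d) = -18 - 17 = -35)
D(m, a) = 1487 - 35*a*m (D(m, a) = (-35*m)*a + 1487 = -35*a*m + 1487 = 1487 - 35*a*m)
B = 190997 (B = (1487 - 35*197*(8 + (1/3)*15)) - 1*(-279145) = (1487 - 35*197*(8 + 5)) + 279145 = (1487 - 35*197*13) + 279145 = (1487 - 89635) + 279145 = -88148 + 279145 = 190997)
(B + 321824)/1051283 = (190997 + 321824)/1051283 = 512821*(1/1051283) = 512821/1051283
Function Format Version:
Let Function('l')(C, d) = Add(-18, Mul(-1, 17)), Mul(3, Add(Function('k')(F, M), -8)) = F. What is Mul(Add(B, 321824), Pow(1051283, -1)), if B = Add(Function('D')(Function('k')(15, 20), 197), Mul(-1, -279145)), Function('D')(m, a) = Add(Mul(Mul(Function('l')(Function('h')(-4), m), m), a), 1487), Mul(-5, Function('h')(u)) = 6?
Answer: Rational(512821, 1051283) ≈ 0.48780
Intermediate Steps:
Function('k')(F, M) = Add(8, Mul(Rational(1, 3), F))
Function('h')(u) = Rational(-6, 5) (Function('h')(u) = Mul(Rational(-1, 5), 6) = Rational(-6, 5))
Function('l')(C, d) = -35 (Function('l')(C, d) = Add(-18, -17) = -35)
Function('D')(m, a) = Add(1487, Mul(-35, a, m)) (Function('D')(m, a) = Add(Mul(Mul(-35, m), a), 1487) = Add(Mul(-35, a, m), 1487) = Add(1487, Mul(-35, a, m)))
B = 190997 (B = Add(Add(1487, Mul(-35, 197, Add(8, Mul(Rational(1, 3), 15)))), Mul(-1, -279145)) = Add(Add(1487, Mul(-35, 197, Add(8, 5))), 279145) = Add(Add(1487, Mul(-35, 197, 13)), 279145) = Add(Add(1487, -89635), 279145) = Add(-88148, 279145) = 190997)
Mul(Add(B, 321824), Pow(1051283, -1)) = Mul(Add(190997, 321824), Pow(1051283, -1)) = Mul(512821, Rational(1, 1051283)) = Rational(512821, 1051283)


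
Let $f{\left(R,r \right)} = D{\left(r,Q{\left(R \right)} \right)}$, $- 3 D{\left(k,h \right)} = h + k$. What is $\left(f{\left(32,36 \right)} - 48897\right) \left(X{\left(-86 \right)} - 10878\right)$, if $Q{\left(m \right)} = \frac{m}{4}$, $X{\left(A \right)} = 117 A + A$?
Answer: $\frac{3085250110}{3} \approx 1.0284 \cdot 10^{9}$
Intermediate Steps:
$X{\left(A \right)} = 118 A$
$Q{\left(m \right)} = \frac{m}{4}$ ($Q{\left(m \right)} = m \frac{1}{4} = \frac{m}{4}$)
$D{\left(k,h \right)} = - \frac{h}{3} - \frac{k}{3}$ ($D{\left(k,h \right)} = - \frac{h + k}{3} = - \frac{h}{3} - \frac{k}{3}$)
$f{\left(R,r \right)} = - \frac{r}{3} - \frac{R}{12}$ ($f{\left(R,r \right)} = - \frac{\frac{1}{4} R}{3} - \frac{r}{3} = - \frac{R}{12} - \frac{r}{3} = - \frac{r}{3} - \frac{R}{12}$)
$\left(f{\left(32,36 \right)} - 48897\right) \left(X{\left(-86 \right)} - 10878\right) = \left(\left(\left(- \frac{1}{3}\right) 36 - \frac{8}{3}\right) - 48897\right) \left(118 \left(-86\right) - 10878\right) = \left(\left(-12 - \frac{8}{3}\right) - 48897\right) \left(-10148 - 10878\right) = \left(- \frac{44}{3} - 48897\right) \left(-21026\right) = \left(- \frac{146735}{3}\right) \left(-21026\right) = \frac{3085250110}{3}$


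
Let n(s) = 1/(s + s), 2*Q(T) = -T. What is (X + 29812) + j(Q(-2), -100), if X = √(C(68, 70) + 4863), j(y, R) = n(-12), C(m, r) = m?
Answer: 715487/24 + √4931 ≈ 29882.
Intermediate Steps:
Q(T) = -T/2 (Q(T) = (-T)/2 = -T/2)
n(s) = 1/(2*s)
j(y, R) = -1/24 (j(y, R) = (½)/(-12) = (½)*(-1/12) = -1/24)
X = √4931 (X = √(68 + 4863) = √4931 ≈ 70.221)
(X + 29812) + j(Q(-2), -100) = (√4931 + 29812) - 1/24 = (29812 + √4931) - 1/24 = 715487/24 + √4931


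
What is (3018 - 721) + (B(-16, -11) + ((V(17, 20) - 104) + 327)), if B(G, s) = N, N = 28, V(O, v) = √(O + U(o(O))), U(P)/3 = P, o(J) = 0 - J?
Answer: 2548 + I*√34 ≈ 2548.0 + 5.831*I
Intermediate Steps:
o(J) = -J
U(P) = 3*P
V(O, v) = √2*√(-O) (V(O, v) = √(O + 3*(-O)) = √(O - 3*O) = √(-2*O) = √2*√(-O))
B(G, s) = 28
(3018 - 721) + (B(-16, -11) + ((V(17, 20) - 104) + 327)) = (3018 - 721) + (28 + ((√2*√(-1*17) - 104) + 327)) = 2297 + (28 + ((√2*√(-17) - 104) + 327)) = 2297 + (28 + ((√2*(I*√17) - 104) + 327)) = 2297 + (28 + ((I*√34 - 104) + 327)) = 2297 + (28 + ((-104 + I*√34) + 327)) = 2297 + (28 + (223 + I*√34)) = 2297 + (251 + I*√34) = 2548 + I*√34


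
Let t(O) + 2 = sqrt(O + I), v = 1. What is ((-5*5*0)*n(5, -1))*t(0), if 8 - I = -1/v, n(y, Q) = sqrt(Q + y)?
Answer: 0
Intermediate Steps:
I = 9 (I = 8 - (-1)/1 = 8 - (-1) = 8 - 1*(-1) = 8 + 1 = 9)
t(O) = -2 + sqrt(9 + O) (t(O) = -2 + sqrt(O + 9) = -2 + sqrt(9 + O))
((-5*5*0)*n(5, -1))*t(0) = ((-5*5*0)*sqrt(-1 + 5))*(-2 + sqrt(9 + 0)) = ((-25*0)*sqrt(4))*(-2 + sqrt(9)) = (0*2)*(-2 + 3) = 0*1 = 0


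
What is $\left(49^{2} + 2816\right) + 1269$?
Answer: $6486$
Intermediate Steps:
$\left(49^{2} + 2816\right) + 1269 = \left(2401 + 2816\right) + 1269 = 5217 + 1269 = 6486$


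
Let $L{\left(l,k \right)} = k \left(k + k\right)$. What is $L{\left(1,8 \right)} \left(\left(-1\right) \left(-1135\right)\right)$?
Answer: $145280$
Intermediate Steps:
$L{\left(l,k \right)} = 2 k^{2}$ ($L{\left(l,k \right)} = k 2 k = 2 k^{2}$)
$L{\left(1,8 \right)} \left(\left(-1\right) \left(-1135\right)\right) = 2 \cdot 8^{2} \left(\left(-1\right) \left(-1135\right)\right) = 2 \cdot 64 \cdot 1135 = 128 \cdot 1135 = 145280$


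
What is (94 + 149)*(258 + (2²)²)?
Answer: 66582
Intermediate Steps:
(94 + 149)*(258 + (2²)²) = 243*(258 + 4²) = 243*(258 + 16) = 243*274 = 66582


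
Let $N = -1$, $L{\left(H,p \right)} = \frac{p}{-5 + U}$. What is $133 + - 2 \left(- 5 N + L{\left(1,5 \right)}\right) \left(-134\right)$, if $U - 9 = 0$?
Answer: $1808$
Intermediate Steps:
$U = 9$ ($U = 9 + 0 = 9$)
$L{\left(H,p \right)} = \frac{p}{4}$ ($L{\left(H,p \right)} = \frac{p}{-5 + 9} = \frac{p}{4}$)
$133 + - 2 \left(- 5 N + L{\left(1,5 \right)}\right) \left(-134\right) = 133 + - 2 \left(\left(-5\right) \left(-1\right) + \frac{1}{4} \cdot 5\right) \left(-134\right) = 133 + - 2 \left(5 + \frac{5}{4}\right) \left(-134\right) = 133 + \left(-2\right) \frac{25}{4} \left(-134\right) = 133 - -1675 = 133 + 1675 = 1808$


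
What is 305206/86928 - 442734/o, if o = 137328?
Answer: 17850773/62175252 ≈ 0.28710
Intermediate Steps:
305206/86928 - 442734/o = 305206/86928 - 442734/137328 = 305206*(1/86928) - 442734*1/137328 = 152603/43464 - 73789/22888 = 17850773/62175252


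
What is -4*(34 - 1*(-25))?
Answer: -236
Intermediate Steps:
-4*(34 - 1*(-25)) = -4*(34 + 25) = -4*59 = -236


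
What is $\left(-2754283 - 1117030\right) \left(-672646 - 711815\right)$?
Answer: $5359681867293$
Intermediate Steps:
$\left(-2754283 - 1117030\right) \left(-672646 - 711815\right) = \left(-2754283 - 1117030\right) \left(-1384461\right) = \left(-3871313\right) \left(-1384461\right) = 5359681867293$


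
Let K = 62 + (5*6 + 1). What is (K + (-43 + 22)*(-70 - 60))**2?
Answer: 7969329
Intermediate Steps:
K = 93 (K = 62 + (30 + 1) = 62 + 31 = 93)
(K + (-43 + 22)*(-70 - 60))**2 = (93 + (-43 + 22)*(-70 - 60))**2 = (93 - 21*(-130))**2 = (93 + 2730)**2 = 2823**2 = 7969329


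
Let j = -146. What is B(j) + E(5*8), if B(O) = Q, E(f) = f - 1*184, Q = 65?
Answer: -79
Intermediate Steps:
E(f) = -184 + f (E(f) = f - 184 = -184 + f)
B(O) = 65
B(j) + E(5*8) = 65 + (-184 + 5*8) = 65 + (-184 + 40) = 65 - 144 = -79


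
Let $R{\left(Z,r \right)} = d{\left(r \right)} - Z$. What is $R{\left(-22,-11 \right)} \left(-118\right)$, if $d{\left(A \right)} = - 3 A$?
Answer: $-6490$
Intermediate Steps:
$R{\left(Z,r \right)} = - Z - 3 r$ ($R{\left(Z,r \right)} = - 3 r - Z = - Z - 3 r$)
$R{\left(-22,-11 \right)} \left(-118\right) = \left(\left(-1\right) \left(-22\right) - -33\right) \left(-118\right) = \left(22 + 33\right) \left(-118\right) = 55 \left(-118\right) = -6490$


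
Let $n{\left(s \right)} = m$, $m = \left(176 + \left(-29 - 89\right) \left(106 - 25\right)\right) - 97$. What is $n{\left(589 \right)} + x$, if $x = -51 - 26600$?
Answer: $-36130$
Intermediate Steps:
$m = -9479$ ($m = \left(176 - 9558\right) - 97 = -9382 - 97 = -9479$)
$n{\left(s \right)} = -9479$
$x = -26651$ ($x = -51 - 26600 = -26651$)
$n{\left(589 \right)} + x = -9479 - 26651 = -36130$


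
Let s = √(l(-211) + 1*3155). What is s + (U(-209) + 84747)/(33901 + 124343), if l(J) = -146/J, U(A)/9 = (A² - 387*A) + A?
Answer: 200657/26374 + √140494561/211 ≈ 63.784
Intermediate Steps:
U(A) = -3474*A + 9*A² (U(A) = 9*((A² - 387*A) + A) = 9*(A² - 386*A) = -3474*A + 9*A²)
s = √140494561/211 (s = √(-146/(-211) + 1*3155) = √(-146*(-1/211) + 3155) = √(146/211 + 3155) = √(665851/211) = √140494561/211 ≈ 56.176)
s + (U(-209) + 84747)/(33901 + 124343) = √140494561/211 + (9*(-209)*(-386 - 209) + 84747)/(33901 + 124343) = √140494561/211 + (9*(-209)*(-595) + 84747)/158244 = √140494561/211 + (1119195 + 84747)*(1/158244) = √140494561/211 + 1203942*(1/158244) = √140494561/211 + 200657/26374 = 200657/26374 + √140494561/211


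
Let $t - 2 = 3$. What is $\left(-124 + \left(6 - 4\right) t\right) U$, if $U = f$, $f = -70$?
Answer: $7980$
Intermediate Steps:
$t = 5$ ($t = 2 + 3 = 5$)
$U = -70$
$\left(-124 + \left(6 - 4\right) t\right) U = \left(-124 + \left(6 - 4\right) 5\right) \left(-70\right) = \left(-124 + 2 \cdot 5\right) \left(-70\right) = \left(-124 + 10\right) \left(-70\right) = \left(-114\right) \left(-70\right) = 7980$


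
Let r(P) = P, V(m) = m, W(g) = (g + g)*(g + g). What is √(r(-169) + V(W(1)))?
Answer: I*√165 ≈ 12.845*I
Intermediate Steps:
W(g) = 4*g² (W(g) = (2*g)*(2*g) = 4*g²)
√(r(-169) + V(W(1))) = √(-169 + 4*1²) = √(-169 + 4*1) = √(-169 + 4) = √(-165) = I*√165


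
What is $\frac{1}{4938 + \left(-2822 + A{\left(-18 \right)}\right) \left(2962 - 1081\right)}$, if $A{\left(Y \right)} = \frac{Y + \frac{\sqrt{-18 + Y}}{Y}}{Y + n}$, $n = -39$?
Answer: $- \frac{5302650}{28118097022621} - \frac{11 i}{28118097022621} \approx -1.8858 \cdot 10^{-7} - 3.9121 \cdot 10^{-13} i$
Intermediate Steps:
$A{\left(Y \right)} = \frac{Y + \frac{\sqrt{-18 + Y}}{Y}}{-39 + Y}$ ($A{\left(Y \right)} = \frac{Y + \frac{\sqrt{-18 + Y}}{Y}}{Y - 39} = \frac{Y + \frac{\sqrt{-18 + Y}}{Y}}{-39 + Y}$)
$\frac{1}{4938 + \left(-2822 + A{\left(-18 \right)}\right) \left(2962 - 1081\right)} = \frac{1}{4938 + \left(-2822 + \frac{\left(-18\right)^{2} + \sqrt{-18 - 18}}{\left(-18\right) \left(-39 - 18\right)}\right) \left(2962 - 1081\right)} = \frac{1}{4938 + \left(-2822 - \frac{324 + \sqrt{-36}}{18 \left(-57\right)}\right) 1881} = \frac{1}{4938 + \left(-2822 - - \frac{324 + 6 i}{1026}\right) 1881} = \frac{1}{4938 + \left(-2822 + \left(\frac{6}{19} + \frac{i}{171}\right)\right) 1881} = \frac{1}{4938 + \left(- \frac{53612}{19} + \frac{i}{171}\right) 1881} = \frac{1}{4938 - \left(5307588 - 11 i\right)} = \frac{1}{-5302650 + 11 i} = \frac{-5302650 - 11 i}{28118097022621}$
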